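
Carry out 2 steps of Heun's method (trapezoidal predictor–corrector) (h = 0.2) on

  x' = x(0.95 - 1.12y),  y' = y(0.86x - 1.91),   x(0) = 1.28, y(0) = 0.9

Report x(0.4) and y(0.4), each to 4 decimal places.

Heun on (x,y): k1 = f(s_n, state_n); k2 = f(s_n + h, state_n + h·k1); state_{n+1} = state_n + (h/2)·(k1 + k2).
0.000000: (1.280000, 0.900000)
  k1 = (-0.074240, -0.728280)
  predictor → (1.265152, 0.754344)
  k2 = (0.133011, -0.620048)
  → (1.285877, 0.765167)
0.200000: (1.285877, 0.765167)
  k1 = (0.119603, -0.615306)
  predictor → (1.309798, 0.642106)
  k2 = (0.302355, -0.503138)
  → (1.328073, 0.653323)
(x(0.4), y(0.4)) ≈ (1.3281, 0.6533)

1.3281, 0.6533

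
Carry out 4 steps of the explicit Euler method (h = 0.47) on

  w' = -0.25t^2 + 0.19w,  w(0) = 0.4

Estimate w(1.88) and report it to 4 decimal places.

0.1857

Euler: w_{n+1} = w_n + h·f(t_n, w_n).
t=0.000000, w=0.400000: f=0.076000 → w ← 0.400000 + 0.47·0.076000 = 0.435720
t=0.470000, w=0.435720: f=0.027562 → w ← 0.435720 + 0.47·0.027562 = 0.448674
t=0.940000, w=0.448674: f=-0.135652 → w ← 0.448674 + 0.47·(-0.135652) = 0.384918
t=1.410000, w=0.384918: f=-0.423891 → w ← 0.384918 + 0.47·(-0.423891) = 0.185689
w(1.88) ≈ 0.1857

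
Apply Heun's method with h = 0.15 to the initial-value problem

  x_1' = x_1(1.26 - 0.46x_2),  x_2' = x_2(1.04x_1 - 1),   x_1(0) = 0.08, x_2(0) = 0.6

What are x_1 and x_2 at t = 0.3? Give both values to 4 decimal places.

Heun on (x_1,x_2): k1 = f(t_n, state_n); k2 = f(t_n + h, state_n + h·k1); state_{n+1} = state_n + (h/2)·(k1 + k2).
0.000000: (0.080000, 0.600000)
  k1 = (0.078720, -0.550080)
  predictor → (0.091808, 0.517488)
  k2 = (0.093824, -0.468078)
  → (0.092941, 0.523638)
0.150000: (0.092941, 0.523638)
  k1 = (0.094718, -0.473024)
  predictor → (0.107149, 0.452685)
  k2 = (0.112695, -0.402240)
  → (0.108497, 0.457993)
(x_1(0.3), x_2(0.3)) ≈ (0.1085, 0.4580)

0.1085, 0.4580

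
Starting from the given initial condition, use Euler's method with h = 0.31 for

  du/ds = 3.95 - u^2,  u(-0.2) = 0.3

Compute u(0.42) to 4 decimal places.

Euler: u_{n+1} = u_n + h·f(s_n, u_n).
s=-0.200000, u=0.300000: f=3.860000 → u ← 0.300000 + 0.31·3.860000 = 1.496600
s=0.110000, u=1.496600: f=1.710188 → u ← 1.496600 + 0.31·1.710188 = 2.026758
u(0.42) ≈ 2.0268

2.0268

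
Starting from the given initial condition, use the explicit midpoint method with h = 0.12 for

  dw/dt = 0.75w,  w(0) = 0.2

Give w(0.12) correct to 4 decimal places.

Midpoint: k1 = f(t_n, w_n); k2 = f(t_n + h/2, w_n + (h/2)·k1); w_{n+1} = w_n + h·k2.
t=0.000000, w=0.200000:
  k1 = f(0.000000, 0.200000) = 0.150000
  k2 = f(0.060000, 0.209000) = 0.156750
  w ← 0.200000 + 0.12·0.156750 = 0.218810
w(0.12) ≈ 0.2188

0.2188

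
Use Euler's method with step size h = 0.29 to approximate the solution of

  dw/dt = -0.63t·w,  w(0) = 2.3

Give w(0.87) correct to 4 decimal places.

Euler: w_{n+1} = w_n + h·f(t_n, w_n).
t=0.000000, w=2.300000: f=0.000000 → w ← 2.300000 + 0.29·0.000000 = 2.300000
t=0.290000, w=2.300000: f=-0.420210 → w ← 2.300000 + 0.29·(-0.420210) = 2.178139
t=0.580000, w=2.178139: f=-0.795892 → w ← 2.178139 + 0.29·(-0.795892) = 1.947330
w(0.87) ≈ 1.9473

1.9473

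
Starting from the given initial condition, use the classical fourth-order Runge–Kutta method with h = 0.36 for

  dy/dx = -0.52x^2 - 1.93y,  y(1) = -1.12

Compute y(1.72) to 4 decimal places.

-0.7085

RK4: k1 = f(x_n, y_n); k2 = f(x_n + h/2, y_n + (h/2)·k1); k3 = f(x_n + h/2, y_n + (h/2)·k2); k4 = f(x_n + h, y_n + h·k3); y_{n+1} = y_n + (h/6)·(k1 + 2k2 + 2k3 + k4).
x=1.000000, y=-1.120000:
  k1 = f(1.000000, -1.120000) = 1.641600
  k2 = f(1.180000, -0.824512) = 0.867260
  k3 = f(1.180000, -0.963893) = 1.136266
  k4 = f(1.360000, -0.710944) = 0.410331
  y ← -1.120000 + (0.36/6)·(k1 + 2k2 + 2k3 + k4) = -0.756461
x=1.360000, y=-0.756461:
  k1 = f(1.360000, -0.756461) = 0.498178
  k2 = f(1.540000, -0.666789) = 0.053671
  k3 = f(1.540000, -0.746800) = 0.208093
  k4 = f(1.720000, -0.681548) = -0.222981
  y ← -0.756461 + (0.36/6)·(k1 + 2k2 + 2k3 + k4) = -0.708538
y(1.72) ≈ -0.7085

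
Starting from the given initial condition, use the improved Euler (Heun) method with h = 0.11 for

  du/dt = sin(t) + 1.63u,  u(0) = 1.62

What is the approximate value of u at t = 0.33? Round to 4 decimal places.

2.8306

Heun: k1 = f(t_n, u_n); k2 = f(t_n + h, u_n + h·k1); u_{n+1} = u_n + (h/2)·(k1 + k2).
t=0.000000, u=1.620000:
  k1 = f(0.000000, 1.620000) = 2.640600
  k2 = f(0.110000, 1.910466) = 3.223838
  u ← 1.620000 + (0.11/2)·(2.640600 + 3.223838) = 1.942544
t=0.110000, u=1.942544:
  k1 = f(0.110000, 1.942544) = 3.276125
  k2 = f(0.220000, 2.302918) = 3.971986
  u ← 1.942544 + (0.11/2)·(3.276125 + 3.971986) = 2.341190
t=0.220000, u=2.341190:
  k1 = f(0.220000, 2.341190) = 4.034370
  k2 = f(0.330000, 2.784971) = 4.863545
  u ← 2.341190 + (0.11/2)·(4.034370 + 4.863545) = 2.830576
u(0.33) ≈ 2.8306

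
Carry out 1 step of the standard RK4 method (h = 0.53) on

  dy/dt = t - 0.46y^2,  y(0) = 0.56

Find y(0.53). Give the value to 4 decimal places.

RK4: k1 = f(t_n, y_n); k2 = f(t_n + h/2, y_n + (h/2)·k1); k3 = f(t_n + h/2, y_n + (h/2)·k2); k4 = f(t_n + h, y_n + h·k3); y_{n+1} = y_n + (h/6)·(k1 + 2k2 + 2k3 + k4).
t=0.000000, y=0.560000:
  k1 = f(0.000000, 0.560000) = -0.144256
  k2 = f(0.265000, 0.521772) = 0.139767
  k3 = f(0.265000, 0.597038) = 0.101031
  k4 = f(0.530000, 0.613546) = 0.356838
  y ← 0.560000 + (0.53/6)·(k1 + 2k2 + 2k3 + k4) = 0.621319
y(0.53) ≈ 0.6213

0.6213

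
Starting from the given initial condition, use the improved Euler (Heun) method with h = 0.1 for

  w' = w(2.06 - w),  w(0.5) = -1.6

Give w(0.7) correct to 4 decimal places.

-3.8044

Heun: k1 = f(s_n, w_n); k2 = f(s_n + h, w_n + h·k1); w_{n+1} = w_n + (h/2)·(k1 + k2).
s=0.500000, w=-1.600000:
  k1 = f(0.500000, -1.600000) = -5.856000
  k2 = f(0.600000, -2.185600) = -9.279183
  w ← -1.600000 + (0.1/2)·(-5.856000 + (-9.279183)) = -2.356759
s=0.600000, w=-2.356759:
  k1 = f(0.600000, -2.356759) = -10.409238
  k2 = f(0.700000, -3.397683) = -18.543476
  w ← -2.356759 + (0.1/2)·(-10.409238 + (-18.543476)) = -3.804395
w(0.7) ≈ -3.8044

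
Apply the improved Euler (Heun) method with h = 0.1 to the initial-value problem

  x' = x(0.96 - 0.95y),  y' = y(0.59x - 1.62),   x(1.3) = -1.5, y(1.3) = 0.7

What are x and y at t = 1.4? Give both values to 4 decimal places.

-1.5578, 0.5459

Heun on (x,y): k1 = f(t_n, state_n); k2 = f(t_n + h, state_n + h·k1); state_{n+1} = state_n + (h/2)·(k1 + k2).
1.300000: (-1.500000, 0.700000)
  k1 = (-0.442500, -1.753500)
  predictor → (-1.544250, 0.524650)
  k2 = (-0.712799, -1.327946)
  → (-1.557765, 0.545928)
(x(1.4), y(1.4)) ≈ (-1.5578, 0.5459)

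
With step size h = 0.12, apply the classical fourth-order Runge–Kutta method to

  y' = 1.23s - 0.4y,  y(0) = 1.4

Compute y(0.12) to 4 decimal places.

RK4: k1 = f(s_n, y_n); k2 = f(s_n + h/2, y_n + (h/2)·k1); k3 = f(s_n + h/2, y_n + (h/2)·k2); k4 = f(s_n + h, y_n + h·k3); y_{n+1} = y_n + (h/6)·(k1 + 2k2 + 2k3 + k4).
s=0.000000, y=1.400000:
  k1 = f(0.000000, 1.400000) = -0.560000
  k2 = f(0.060000, 1.366400) = -0.472760
  k3 = f(0.060000, 1.371634) = -0.474854
  k4 = f(0.120000, 1.343018) = -0.389607
  y ← 1.400000 + (0.12/6)·(k1 + 2k2 + 2k3 + k4) = 1.343103
y(0.12) ≈ 1.3431

1.3431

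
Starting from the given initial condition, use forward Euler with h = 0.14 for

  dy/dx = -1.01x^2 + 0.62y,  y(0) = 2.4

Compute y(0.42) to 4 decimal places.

Euler: y_{n+1} = y_n + h·f(x_n, y_n).
x=0.000000, y=2.400000: f=1.488000 → y ← 2.400000 + 0.14·1.488000 = 2.608320
x=0.140000, y=2.608320: f=1.597362 → y ← 2.608320 + 0.14·1.597362 = 2.831951
x=0.280000, y=2.831951: f=1.676625 → y ← 2.831951 + 0.14·1.676625 = 3.066678
y(0.42) ≈ 3.0667

3.0667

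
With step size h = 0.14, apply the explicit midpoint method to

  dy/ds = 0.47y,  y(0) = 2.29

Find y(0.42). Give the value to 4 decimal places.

2.7894

Midpoint: k1 = f(s_n, y_n); k2 = f(s_n + h/2, y_n + (h/2)·k1); y_{n+1} = y_n + h·k2.
s=0.000000, y=2.290000:
  k1 = f(0.000000, 2.290000) = 1.076300
  k2 = f(0.070000, 2.365341) = 1.111710
  y ← 2.290000 + 0.14·1.111710 = 2.445639
s=0.140000, y=2.445639:
  k1 = f(0.140000, 2.445639) = 1.149451
  k2 = f(0.210000, 2.526101) = 1.187267
  y ← 2.445639 + 0.14·1.187267 = 2.611857
s=0.280000, y=2.611857:
  k1 = f(0.280000, 2.611857) = 1.227573
  k2 = f(0.350000, 2.697787) = 1.267960
  y ← 2.611857 + 0.14·1.267960 = 2.789371
y(0.42) ≈ 2.7894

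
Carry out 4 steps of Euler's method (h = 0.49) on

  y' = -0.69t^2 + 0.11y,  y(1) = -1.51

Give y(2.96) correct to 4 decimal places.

Euler: y_{n+1} = y_n + h·f(t_n, y_n).
t=1.000000, y=-1.510000: f=-0.856100 → y ← -1.510000 + 0.49·(-0.856100) = -1.929489
t=1.490000, y=-1.929489: f=-1.744113 → y ← -1.929489 + 0.49·(-1.744113) = -2.784104
t=1.980000, y=-2.784104: f=-3.011327 → y ← -2.784104 + 0.49·(-3.011327) = -4.259655
t=2.470000, y=-4.259655: f=-4.678183 → y ← -4.259655 + 0.49·(-4.678183) = -6.551964
y(2.96) ≈ -6.5520

-6.5520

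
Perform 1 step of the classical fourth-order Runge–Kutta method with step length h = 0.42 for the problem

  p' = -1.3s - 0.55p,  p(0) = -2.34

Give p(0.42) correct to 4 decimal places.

RK4: k1 = f(s_n, p_n); k2 = f(s_n + h/2, p_n + (h/2)·k1); k3 = f(s_n + h/2, p_n + (h/2)·k2); k4 = f(s_n + h, p_n + h·k3); p_{n+1} = p_n + (h/6)·(k1 + 2k2 + 2k3 + k4).
s=0.000000, p=-2.340000:
  k1 = f(0.000000, -2.340000) = 1.287000
  k2 = f(0.210000, -2.069730) = 0.865351
  k3 = f(0.210000, -2.158276) = 0.914052
  k4 = f(0.420000, -1.956098) = 0.529854
  p ← -2.340000 + (0.42/6)·(k1 + 2k2 + 2k3 + k4) = -1.963704
p(0.42) ≈ -1.9637

-1.9637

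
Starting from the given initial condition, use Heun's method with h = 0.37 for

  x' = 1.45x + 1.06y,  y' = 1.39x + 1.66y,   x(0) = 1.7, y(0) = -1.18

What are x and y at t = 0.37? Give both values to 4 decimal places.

Heun on (x,y): k1 = f(t_n, state_n); k2 = f(t_n + h, state_n + h·k1); state_{n+1} = state_n + (h/2)·(k1 + k2).
0.000000: (1.700000, -1.180000)
  k1 = (1.214200, 0.404200)
  predictor → (2.149254, -1.030446)
  k2 = (2.024146, 1.276923)
  → (2.299094, -0.868992)
(x(0.37), y(0.37)) ≈ (2.2991, -0.8690)

2.2991, -0.8690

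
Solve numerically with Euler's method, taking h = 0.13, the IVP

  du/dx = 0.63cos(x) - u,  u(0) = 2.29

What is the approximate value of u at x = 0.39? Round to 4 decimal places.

Euler: u_{n+1} = u_n + h·f(x_n, u_n).
x=0.000000, u=2.290000: f=-1.660000 → u ← 2.290000 + 0.13·(-1.660000) = 2.074200
x=0.130000, u=2.074200: f=-1.449516 → u ← 2.074200 + 0.13·(-1.449516) = 1.885763
x=0.260000, u=1.885763: f=-1.276937 → u ← 1.885763 + 0.13·(-1.276937) = 1.719761
u(0.39) ≈ 1.7198

1.7198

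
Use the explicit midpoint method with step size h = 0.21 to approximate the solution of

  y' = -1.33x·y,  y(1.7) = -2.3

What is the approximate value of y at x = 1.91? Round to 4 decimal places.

-1.4158

Midpoint: k1 = f(x_n, y_n); k2 = f(x_n + h/2, y_n + (h/2)·k1); y_{n+1} = y_n + h·k2.
x=1.700000, y=-2.300000:
  k1 = f(1.700000, -2.300000) = 5.200300
  k2 = f(1.805000, -1.753969) = 4.210664
  y ← -2.300000 + 0.21·4.210664 = -1.415760
y(1.91) ≈ -1.4158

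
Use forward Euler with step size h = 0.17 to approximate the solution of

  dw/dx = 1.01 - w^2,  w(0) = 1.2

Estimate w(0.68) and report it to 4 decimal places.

Euler: w_{n+1} = w_n + h·f(x_n, w_n).
x=0.000000, w=1.200000: f=-0.430000 → w ← 1.200000 + 0.17·(-0.430000) = 1.126900
x=0.170000, w=1.126900: f=-0.259904 → w ← 1.126900 + 0.17·(-0.259904) = 1.082716
x=0.340000, w=1.082716: f=-0.162275 → w ← 1.082716 + 0.17·(-0.162275) = 1.055130
x=0.510000, w=1.055130: f=-0.103299 → w ← 1.055130 + 0.17·(-0.103299) = 1.037569
w(0.68) ≈ 1.0376

1.0376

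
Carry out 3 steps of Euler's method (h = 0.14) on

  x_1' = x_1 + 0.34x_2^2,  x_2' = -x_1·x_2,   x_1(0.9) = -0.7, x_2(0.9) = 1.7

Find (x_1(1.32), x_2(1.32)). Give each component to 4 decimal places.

Euler on (x_1,x_2): x_1_{n+1} = x_1_n + h·x_1', x_2_{n+1} = x_2_n + h·x_2'.
0.900000: (-0.700000, 1.700000); f=(0.282600, 1.190000) → (-0.660436, 1.866600)
1.040000: (-0.660436, 1.866600); f=(0.524190, 1.232770) → (-0.587049, 2.039188)
1.180000: (-0.587049, 2.039188); f=(0.826768, 1.197104) → (-0.471302, 2.206782)
(x_1(1.32), x_2(1.32)) ≈ (-0.4713, 2.2068)

-0.4713, 2.2068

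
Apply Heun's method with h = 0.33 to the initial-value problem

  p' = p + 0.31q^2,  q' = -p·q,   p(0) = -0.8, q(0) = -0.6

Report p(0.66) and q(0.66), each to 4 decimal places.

-1.3537, -1.1879

Heun on (p,q): k1 = f(t_n, state_n); k2 = f(t_n + h, state_n + h·k1); state_{n+1} = state_n + (h/2)·(k1 + k2).
0.000000: (-0.800000, -0.600000)
  k1 = (-0.688400, -0.480000)
  predictor → (-1.027172, -0.758400)
  k2 = (-0.848869, -0.779007)
  → (-1.053649, -0.807736)
0.330000: (-1.053649, -0.807736)
  k1 = (-0.851394, -0.851071)
  predictor → (-1.334609, -1.088590)
  k2 = (-0.967251, -1.452842)
  → (-1.353726, -1.187882)
(p(0.66), q(0.66)) ≈ (-1.3537, -1.1879)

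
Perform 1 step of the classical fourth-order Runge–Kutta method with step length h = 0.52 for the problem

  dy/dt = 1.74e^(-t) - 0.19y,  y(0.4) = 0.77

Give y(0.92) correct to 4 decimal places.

RK4: k1 = f(t_n, y_n); k2 = f(t_n + h/2, y_n + (h/2)·k1); k3 = f(t_n + h/2, y_n + (h/2)·k2); k4 = f(t_n + h, y_n + h·k3); y_{n+1} = y_n + (h/6)·(k1 + 2k2 + 2k3 + k4).
t=0.400000, y=0.770000:
  k1 = f(0.400000, 0.770000) = 1.020057
  k2 = f(0.660000, 1.035215) = 0.702631
  k3 = f(0.660000, 0.952684) = 0.718311
  k4 = f(0.920000, 1.143522) = 0.476154
  y ← 0.770000 + (0.52/6)·(k1 + 2k2 + 2k3 + k4) = 1.145968
y(0.92) ≈ 1.1460

1.1460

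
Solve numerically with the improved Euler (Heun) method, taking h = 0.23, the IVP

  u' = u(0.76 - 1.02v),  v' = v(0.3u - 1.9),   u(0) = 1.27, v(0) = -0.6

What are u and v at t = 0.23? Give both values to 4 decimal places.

1.6929, -0.4324

Heun on (u,v): k1 = f(t_n, state_n); k2 = f(t_n + h, state_n + h·k1); state_{n+1} = state_n + (h/2)·(k1 + k2).
0.000000: (1.270000, -0.600000)
  k1 = (1.742440, 0.911400)
  predictor → (1.670761, -0.390378)
  k2 = (1.935051, 0.546050)
  → (1.692912, -0.432393)
(u(0.23), v(0.23)) ≈ (1.6929, -0.4324)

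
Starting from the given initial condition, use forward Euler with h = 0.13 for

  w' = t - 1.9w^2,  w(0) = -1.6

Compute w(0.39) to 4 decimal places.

Euler: w_{n+1} = w_n + h·f(t_n, w_n).
t=0.000000, w=-1.600000: f=-4.864000 → w ← -1.600000 + 0.13·(-4.864000) = -2.232320
t=0.130000, w=-2.232320: f=-9.338180 → w ← -2.232320 + 0.13·(-9.338180) = -3.446283
t=0.260000, w=-3.446283: f=-22.306051 → w ← -3.446283 + 0.13·(-22.306051) = -6.346070
w(0.39) ≈ -6.3461

-6.3461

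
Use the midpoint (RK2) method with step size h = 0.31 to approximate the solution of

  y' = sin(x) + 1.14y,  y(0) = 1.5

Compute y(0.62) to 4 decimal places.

3.2304

Midpoint: k1 = f(x_n, y_n); k2 = f(x_n + h/2, y_n + (h/2)·k1); y_{n+1} = y_n + h·k2.
x=0.000000, y=1.500000:
  k1 = f(0.000000, 1.500000) = 1.710000
  k2 = f(0.155000, 1.765050) = 2.166537
  y ← 1.500000 + 0.31·2.166537 = 2.171627
x=0.310000, y=2.171627:
  k1 = f(0.310000, 2.171627) = 2.780713
  k2 = f(0.465000, 2.602637) = 3.415429
  y ← 2.171627 + 0.31·3.415429 = 3.230409
y(0.62) ≈ 3.2304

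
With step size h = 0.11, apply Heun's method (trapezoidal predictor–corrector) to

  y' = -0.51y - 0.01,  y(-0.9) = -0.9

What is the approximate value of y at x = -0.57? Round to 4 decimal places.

-0.7637

Heun: k1 = f(x_n, y_n); k2 = f(x_n + h, y_n + h·k1); y_{n+1} = y_n + (h/2)·(k1 + k2).
x=-0.900000, y=-0.900000:
  k1 = f(-0.900000, -0.900000) = 0.449000
  k2 = f(-0.790000, -0.850610) = 0.423811
  y ← -0.900000 + (0.11/2)·(0.449000 + 0.423811) = -0.851995
x=-0.790000, y=-0.851995:
  k1 = f(-0.790000, -0.851995) = 0.424518
  k2 = f(-0.680000, -0.805298) = 0.400702
  y ← -0.851995 + (0.11/2)·(0.424518 + 0.400702) = -0.806608
x=-0.680000, y=-0.806608:
  k1 = f(-0.680000, -0.806608) = 0.401370
  k2 = f(-0.570000, -0.762458) = 0.378853
  y ← -0.806608 + (0.11/2)·(0.401370 + 0.378853) = -0.763696
y(-0.57) ≈ -0.7637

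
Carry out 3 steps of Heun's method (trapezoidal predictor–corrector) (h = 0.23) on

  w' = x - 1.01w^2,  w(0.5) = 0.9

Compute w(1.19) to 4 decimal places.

0.9446

Heun: k1 = f(x_n, w_n); k2 = f(x_n + h, w_n + h·k1); w_{n+1} = w_n + (h/2)·(k1 + k2).
x=0.500000, w=0.900000:
  k1 = f(0.500000, 0.900000) = -0.318100
  k2 = f(0.730000, 0.826837) = 0.039504
  w ← 0.900000 + (0.23/2)·(-0.318100 + 0.039504) = 0.867961
x=0.730000, w=0.867961:
  k1 = f(0.730000, 0.867961) = -0.030891
  k2 = f(0.960000, 0.860857) = 0.211515
  w ← 0.867961 + (0.23/2)·(-0.030891 + 0.211515) = 0.888733
x=0.960000, w=0.888733:
  k1 = f(0.960000, 0.888733) = 0.162255
  k2 = f(1.190000, 0.926052) = 0.323852
  w ← 0.888733 + (0.23/2)·(0.162255 + 0.323852) = 0.944636
w(1.19) ≈ 0.9446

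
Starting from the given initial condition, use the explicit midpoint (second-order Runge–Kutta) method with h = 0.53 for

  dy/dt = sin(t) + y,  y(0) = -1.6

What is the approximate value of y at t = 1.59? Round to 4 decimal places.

-5.6834

Midpoint: k1 = f(t_n, y_n); k2 = f(t_n + h/2, y_n + (h/2)·k1); y_{n+1} = y_n + h·k2.
t=0.000000, y=-1.600000:
  k1 = f(0.000000, -1.600000) = -1.600000
  k2 = f(0.265000, -2.024000) = -1.762091
  y ← -1.600000 + 0.53·(-1.762091) = -2.533908
t=0.530000, y=-2.533908:
  k1 = f(0.530000, -2.533908) = -2.028375
  k2 = f(0.795000, -3.071427) = -2.357564
  y ← -2.533908 + 0.53·(-2.357564) = -3.783417
t=1.060000, y=-3.783417:
  k1 = f(1.060000, -3.783417) = -2.911061
  k2 = f(1.325000, -4.554848) = -3.584904
  y ← -3.783417 + 0.53·(-3.584904) = -5.683416
y(1.59) ≈ -5.6834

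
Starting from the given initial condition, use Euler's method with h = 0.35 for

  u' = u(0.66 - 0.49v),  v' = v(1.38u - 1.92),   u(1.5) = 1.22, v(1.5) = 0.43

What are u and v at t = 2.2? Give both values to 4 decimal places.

1.6425, 0.3983

Euler on (u,v): u_{n+1} = u_n + h·u', v_{n+1} = v_n + h·v'.
1.500000: (1.220000, 0.430000); f=(0.548146, -0.101652) → (1.411851, 0.394422)
1.850000: (1.411851, 0.394422); f=(0.658958, 0.011184) → (1.642486, 0.398336)
(u(2.2), v(2.2)) ≈ (1.6425, 0.3983)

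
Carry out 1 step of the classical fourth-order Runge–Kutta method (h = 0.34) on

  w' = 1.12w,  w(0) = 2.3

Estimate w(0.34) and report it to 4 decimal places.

RK4: k1 = f(t_n, w_n); k2 = f(t_n + h/2, w_n + (h/2)·k1); k3 = f(t_n + h/2, w_n + (h/2)·k2); k4 = f(t_n + h, w_n + h·k3); w_{n+1} = w_n + (h/6)·(k1 + 2k2 + 2k3 + k4).
t=0.000000, w=2.300000:
  k1 = f(0.000000, 2.300000) = 2.576000
  k2 = f(0.170000, 2.737920) = 3.066470
  k3 = f(0.170000, 2.821300) = 3.159856
  k4 = f(0.340000, 3.374351) = 3.779273
  w ← 2.300000 + (0.34/6)·(k1 + 2k2 + 2k3 + k4) = 3.365782
w(0.34) ≈ 3.3658

3.3658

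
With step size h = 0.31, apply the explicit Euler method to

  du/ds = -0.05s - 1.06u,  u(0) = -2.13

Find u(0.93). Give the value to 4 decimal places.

-0.6575

Euler: u_{n+1} = u_n + h·f(s_n, u_n).
s=0.000000, u=-2.130000: f=2.257800 → u ← -2.130000 + 0.31·2.257800 = -1.430082
s=0.310000, u=-1.430082: f=1.500387 → u ← -1.430082 + 0.31·1.500387 = -0.964962
s=0.620000, u=-0.964962: f=0.991860 → u ← -0.964962 + 0.31·0.991860 = -0.657486
u(0.93) ≈ -0.6575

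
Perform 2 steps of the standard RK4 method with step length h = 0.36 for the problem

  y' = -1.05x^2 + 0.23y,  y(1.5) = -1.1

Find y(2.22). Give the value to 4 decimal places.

-4.1478

RK4: k1 = f(x_n, y_n); k2 = f(x_n + h/2, y_n + (h/2)·k1); k3 = f(x_n + h/2, y_n + (h/2)·k2); k4 = f(x_n + h, y_n + h·k3); y_{n+1} = y_n + (h/6)·(k1 + 2k2 + 2k3 + k4).
x=1.500000, y=-1.100000:
  k1 = f(1.500000, -1.100000) = -2.615500
  k2 = f(1.680000, -1.570790) = -3.324802
  k3 = f(1.680000, -1.698464) = -3.354167
  k4 = f(1.860000, -2.307500) = -4.163305
  y ← -1.100000 + (0.36/6)·(k1 + 2k2 + 2k3 + k4) = -2.308205
x=1.860000, y=-2.308205:
  k1 = f(1.860000, -2.308205) = -4.163467
  k2 = f(2.040000, -3.057629) = -5.072935
  k3 = f(2.040000, -3.221333) = -5.110587
  k4 = f(2.220000, -4.148016) = -6.128864
  y ← -2.308205 + (0.36/6)·(k1 + 2k2 + 2k3 + k4) = -4.147767
y(2.22) ≈ -4.1478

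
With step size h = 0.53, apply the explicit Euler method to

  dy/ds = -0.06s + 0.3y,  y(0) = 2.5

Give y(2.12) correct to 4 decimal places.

4.3987

Euler: y_{n+1} = y_n + h·f(s_n, y_n).
s=0.000000, y=2.500000: f=0.750000 → y ← 2.500000 + 0.53·0.750000 = 2.897500
s=0.530000, y=2.897500: f=0.837450 → y ← 2.897500 + 0.53·0.837450 = 3.341349
s=1.060000, y=3.341349: f=0.938805 → y ← 3.341349 + 0.53·0.938805 = 3.838915
s=1.590000, y=3.838915: f=1.056274 → y ← 3.838915 + 0.53·1.056274 = 4.398740
y(2.12) ≈ 4.3987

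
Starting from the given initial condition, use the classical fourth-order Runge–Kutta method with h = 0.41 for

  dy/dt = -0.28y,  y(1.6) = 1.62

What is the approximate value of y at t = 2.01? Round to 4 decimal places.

RK4: k1 = f(t_n, y_n); k2 = f(t_n + h/2, y_n + (h/2)·k1); k3 = f(t_n + h/2, y_n + (h/2)·k2); k4 = f(t_n + h, y_n + h·k3); y_{n+1} = y_n + (h/6)·(k1 + 2k2 + 2k3 + k4).
t=1.600000, y=1.620000:
  k1 = f(1.600000, 1.620000) = -0.453600
  k2 = f(1.805000, 1.527012) = -0.427563
  k3 = f(1.805000, 1.532350) = -0.429058
  k4 = f(2.010000, 1.444086) = -0.404344
  y ← 1.620000 + (0.41/6)·(k1 + 2k2 + 2k3 + k4) = 1.444302
y(2.01) ≈ 1.4443

1.4443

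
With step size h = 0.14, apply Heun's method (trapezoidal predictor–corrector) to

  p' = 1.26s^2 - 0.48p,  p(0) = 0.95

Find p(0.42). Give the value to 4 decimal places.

0.8082

Heun: k1 = f(s_n, p_n); k2 = f(s_n + h, p_n + h·k1); p_{n+1} = p_n + (h/2)·(k1 + k2).
s=0.000000, p=0.950000:
  k1 = f(0.000000, 0.950000) = -0.456000
  k2 = f(0.140000, 0.886160) = -0.400661
  p ← 0.950000 + (0.14/2)·(-0.456000 + (-0.400661)) = 0.890034
s=0.140000, p=0.890034:
  k1 = f(0.140000, 0.890034) = -0.402520
  k2 = f(0.280000, 0.833681) = -0.301383
  p ← 0.890034 + (0.14/2)·(-0.402520 + (-0.301383)) = 0.840761
s=0.280000, p=0.840761:
  k1 = f(0.280000, 0.840761) = -0.304781
  k2 = f(0.420000, 0.798091) = -0.160820
  p ← 0.840761 + (0.14/2)·(-0.304781 + (-0.160820)) = 0.808168
p(0.42) ≈ 0.8082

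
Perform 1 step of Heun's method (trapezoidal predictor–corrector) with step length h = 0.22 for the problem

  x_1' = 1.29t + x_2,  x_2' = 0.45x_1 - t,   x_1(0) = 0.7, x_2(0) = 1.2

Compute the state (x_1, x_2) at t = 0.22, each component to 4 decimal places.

Heun on (x_1,x_2): k1 = f(t_n, state_n); k2 = f(t_n + h, state_n + h·k1); state_{n+1} = state_n + (h/2)·(k1 + k2).
0.000000: (0.700000, 1.200000)
  k1 = (1.200000, 0.315000)
  predictor → (0.964000, 1.269300)
  k2 = (1.553100, 0.213800)
  → (1.002841, 1.258168)
(x_1(0.22), x_2(0.22)) ≈ (1.0028, 1.2582)

1.0028, 1.2582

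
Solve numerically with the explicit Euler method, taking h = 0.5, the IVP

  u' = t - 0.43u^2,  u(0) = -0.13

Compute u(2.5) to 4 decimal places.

Euler: u_{n+1} = u_n + h·f(t_n, u_n).
t=0.000000, u=-0.130000: f=-0.007267 → u ← -0.130000 + 0.5·(-0.007267) = -0.133634
t=0.500000, u=-0.133634: f=0.492321 → u ← -0.133634 + 0.5·0.492321 = 0.112527
t=1.000000, u=0.112527: f=0.994555 → u ← 0.112527 + 0.5·0.994555 = 0.609805
t=1.500000, u=0.609805: f=1.340099 → u ← 0.609805 + 0.5·1.340099 = 1.279854
t=2.000000, u=1.279854: f=1.295648 → u ← 1.279854 + 0.5·1.295648 = 1.927679
u(2.5) ≈ 1.9277

1.9277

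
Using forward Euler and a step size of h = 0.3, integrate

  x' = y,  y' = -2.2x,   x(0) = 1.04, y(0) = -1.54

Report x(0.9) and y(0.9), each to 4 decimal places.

Euler on (x,y): x_{n+1} = x_n + h·x', y_{n+1} = y_n + h·y'.
0.000000: (1.040000, -1.540000); f=(-1.540000, -2.288000) → (0.578000, -2.226400)
0.300000: (0.578000, -2.226400); f=(-2.226400, -1.271600) → (-0.089920, -2.607880)
0.600000: (-0.089920, -2.607880); f=(-2.607880, 0.197824) → (-0.872284, -2.548533)
(x(0.9), y(0.9)) ≈ (-0.8723, -2.5485)

-0.8723, -2.5485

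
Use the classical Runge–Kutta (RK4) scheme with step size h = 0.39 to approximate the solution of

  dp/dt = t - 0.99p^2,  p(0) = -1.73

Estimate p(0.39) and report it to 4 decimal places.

-4.7936

RK4: k1 = f(t_n, p_n); k2 = f(t_n + h/2, p_n + (h/2)·k1); k3 = f(t_n + h/2, p_n + (h/2)·k2); k4 = f(t_n + h, p_n + h·k3); p_{n+1} = p_n + (h/6)·(k1 + 2k2 + 2k3 + k4).
t=0.000000, p=-1.730000:
  k1 = f(0.000000, -1.730000) = -2.962971
  k2 = f(0.195000, -2.307779) = -5.077587
  k3 = f(0.195000, -2.720129) = -7.130113
  k4 = f(0.390000, -4.510744) = -19.753345
  p ← -1.730000 + (0.39/6)·(k1 + 2k2 + 2k3 + k4) = -4.793562
p(0.39) ≈ -4.7936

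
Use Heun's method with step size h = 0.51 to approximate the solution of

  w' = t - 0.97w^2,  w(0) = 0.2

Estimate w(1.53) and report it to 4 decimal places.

Heun: k1 = f(t_n, w_n); k2 = f(t_n + h, w_n + h·k1); w_{n+1} = w_n + (h/2)·(k1 + k2).
t=0.000000, w=0.200000:
  k1 = f(0.000000, 0.200000) = -0.038800
  k2 = f(0.510000, 0.180212) = 0.478498
  w ← 0.200000 + (0.51/2)·(-0.038800 + 0.478498) = 0.312123
t=0.510000, w=0.312123:
  k1 = f(0.510000, 0.312123) = 0.415502
  k2 = f(1.020000, 0.524029) = 0.753632
  w ← 0.312123 + (0.51/2)·(0.415502 + 0.753632) = 0.610252
t=1.020000, w=0.610252:
  k1 = f(1.020000, 0.610252) = 0.658765
  k2 = f(1.530000, 0.946222) = 0.661524
  w ← 0.610252 + (0.51/2)·(0.658765 + 0.661524) = 0.946926
w(1.53) ≈ 0.9469

0.9469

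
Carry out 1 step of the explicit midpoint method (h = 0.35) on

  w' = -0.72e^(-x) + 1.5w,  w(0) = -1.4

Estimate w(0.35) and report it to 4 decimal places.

-2.6056

Midpoint: k1 = f(x_n, w_n); k2 = f(x_n + h/2, w_n + (h/2)·k1); w_{n+1} = w_n + h·k2.
x=0.000000, w=-1.400000:
  k1 = f(0.000000, -1.400000) = -2.820000
  k2 = f(0.175000, -1.893500) = -3.444659
  w ← -1.400000 + 0.35·(-3.444659) = -2.605631
w(0.35) ≈ -2.6056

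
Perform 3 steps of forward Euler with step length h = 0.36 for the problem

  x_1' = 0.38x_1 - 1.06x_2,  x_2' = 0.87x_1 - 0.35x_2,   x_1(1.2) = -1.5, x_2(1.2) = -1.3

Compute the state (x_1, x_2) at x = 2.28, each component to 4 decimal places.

-0.1857, -1.7963

Euler on (x_1,x_2): x_1_{n+1} = x_1_n + h·x_1', x_2_{n+1} = x_2_n + h·x_2'.
1.200000: (-1.500000, -1.300000); f=(0.808000, -0.850000) → (-1.209120, -1.606000)
1.560000: (-1.209120, -1.606000); f=(1.242894, -0.489834) → (-0.761678, -1.782340)
1.920000: (-0.761678, -1.782340); f=(1.599843, -0.038841) → (-0.185734, -1.796323)
(x_1(2.28), x_2(2.28)) ≈ (-0.1857, -1.7963)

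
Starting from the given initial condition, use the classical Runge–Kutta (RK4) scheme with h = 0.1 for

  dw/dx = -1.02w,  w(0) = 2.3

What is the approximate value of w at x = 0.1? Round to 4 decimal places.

2.0770

RK4: k1 = f(x_n, w_n); k2 = f(x_n + h/2, w_n + (h/2)·k1); k3 = f(x_n + h/2, w_n + (h/2)·k2); k4 = f(x_n + h, w_n + h·k3); w_{n+1} = w_n + (h/6)·(k1 + 2k2 + 2k3 + k4).
x=0.000000, w=2.300000:
  k1 = f(0.000000, 2.300000) = -2.346000
  k2 = f(0.050000, 2.182700) = -2.226354
  k3 = f(0.050000, 2.188682) = -2.232456
  k4 = f(0.100000, 2.076754) = -2.118289
  w ← 2.300000 + (0.1/6)·(k1 + 2k2 + 2k3 + k4) = 2.076968
w(0.1) ≈ 2.0770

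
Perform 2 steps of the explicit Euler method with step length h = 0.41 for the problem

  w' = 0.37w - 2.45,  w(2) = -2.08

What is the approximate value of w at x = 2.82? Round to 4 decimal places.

-4.9203

Euler: w_{n+1} = w_n + h·f(x_n, w_n).
x=2.000000, w=-2.080000: f=-3.219600 → w ← -2.080000 + 0.41·(-3.219600) = -3.400036
x=2.410000, w=-3.400036: f=-3.708013 → w ← -3.400036 + 0.41·(-3.708013) = -4.920321
w(2.82) ≈ -4.9203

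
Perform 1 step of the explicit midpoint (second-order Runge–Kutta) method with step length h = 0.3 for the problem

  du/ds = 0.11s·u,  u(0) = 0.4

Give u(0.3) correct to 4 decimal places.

Midpoint: k1 = f(s_n, u_n); k2 = f(s_n + h/2, u_n + (h/2)·k1); u_{n+1} = u_n + h·k2.
s=0.000000, u=0.400000:
  k1 = f(0.000000, 0.400000) = 0.000000
  k2 = f(0.150000, 0.400000) = 0.006600
  u ← 0.400000 + 0.3·0.006600 = 0.401980
u(0.3) ≈ 0.4020

0.4020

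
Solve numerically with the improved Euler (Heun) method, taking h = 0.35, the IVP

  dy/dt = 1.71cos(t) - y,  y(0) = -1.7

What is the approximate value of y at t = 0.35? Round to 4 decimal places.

Heun: k1 = f(t_n, y_n); k2 = f(t_n + h, y_n + h·k1); y_{n+1} = y_n + (h/2)·(k1 + k2).
t=0.000000, y=-1.700000:
  k1 = f(0.000000, -1.700000) = 3.410000
  k2 = f(0.350000, -0.506500) = 2.112827
  y ← -1.700000 + (0.35/2)·(3.410000 + 2.112827) = -0.733505
y(0.35) ≈ -0.7335

-0.7335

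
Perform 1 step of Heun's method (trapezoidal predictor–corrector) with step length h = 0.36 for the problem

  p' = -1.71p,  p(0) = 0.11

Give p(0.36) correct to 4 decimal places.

Heun: k1 = f(x_n, p_n); k2 = f(x_n + h, p_n + h·k1); p_{n+1} = p_n + (h/2)·(k1 + k2).
x=0.000000, p=0.110000:
  k1 = f(0.000000, 0.110000) = -0.188100
  k2 = f(0.360000, 0.042284) = -0.072306
  p ← 0.110000 + (0.36/2)·(-0.188100 + (-0.072306)) = 0.063127
p(0.36) ≈ 0.0631

0.0631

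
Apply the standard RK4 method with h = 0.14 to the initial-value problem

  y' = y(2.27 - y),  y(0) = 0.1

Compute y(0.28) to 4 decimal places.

0.1817

RK4: k1 = f(x_n, y_n); k2 = f(x_n + h/2, y_n + (h/2)·k1); k3 = f(x_n + h/2, y_n + (h/2)·k2); k4 = f(x_n + h, y_n + h·k3); y_{n+1} = y_n + (h/6)·(k1 + 2k2 + 2k3 + k4).
x=0.000000, y=0.100000:
  k1 = f(0.000000, 0.100000) = 0.217000
  k2 = f(0.070000, 0.115190) = 0.248213
  k3 = f(0.070000, 0.117375) = 0.252664
  k4 = f(0.140000, 0.135373) = 0.288971
  y ← 0.100000 + (0.14/6)·(k1 + 2k2 + 2k3 + k4) = 0.135180
x=0.140000, y=0.135180:
  k1 = f(0.140000, 0.135180) = 0.288585
  k2 = f(0.210000, 0.155381) = 0.328572
  k3 = f(0.210000, 0.158180) = 0.334048
  k4 = f(0.280000, 0.181947) = 0.379915
  y ← 0.135180 + (0.14/6)·(k1 + 2k2 + 2k3 + k4) = 0.181701
y(0.28) ≈ 0.1817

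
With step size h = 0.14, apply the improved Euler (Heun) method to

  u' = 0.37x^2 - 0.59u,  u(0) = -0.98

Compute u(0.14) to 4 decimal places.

Heun: k1 = f(x_n, u_n); k2 = f(x_n + h, u_n + h·k1); u_{n+1} = u_n + (h/2)·(k1 + k2).
x=0.000000, u=-0.980000:
  k1 = f(0.000000, -0.980000) = 0.578200
  k2 = f(0.140000, -0.899052) = 0.537693
  u ← -0.980000 + (0.14/2)·(0.578200 + 0.537693) = -0.901888
u(0.14) ≈ -0.9019

-0.9019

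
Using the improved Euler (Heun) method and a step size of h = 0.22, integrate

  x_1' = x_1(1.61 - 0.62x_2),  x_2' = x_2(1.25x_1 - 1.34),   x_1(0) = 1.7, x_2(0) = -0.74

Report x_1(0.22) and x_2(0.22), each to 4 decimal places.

2.6714, -0.9712

Heun on (x_1,x_2): k1 = f(s_n, state_n); k2 = f(s_n + h, state_n + h·k1); state_{n+1} = state_n + (h/2)·(k1 + k2).
0.000000: (1.700000, -0.740000)
  k1 = (3.516960, -0.580900)
  predictor → (2.473731, -0.867798)
  k2 = (5.313661, -1.520524)
  → (2.671368, -0.971157)
(x_1(0.22), x_2(0.22)) ≈ (2.6714, -0.9712)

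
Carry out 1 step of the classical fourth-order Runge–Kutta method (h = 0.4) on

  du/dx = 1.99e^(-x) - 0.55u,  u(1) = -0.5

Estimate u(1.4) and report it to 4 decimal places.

-0.1862

RK4: k1 = f(x_n, u_n); k2 = f(x_n + h/2, u_n + (h/2)·k1); k3 = f(x_n + h/2, u_n + (h/2)·k2); k4 = f(x_n + h, u_n + h·k3); u_{n+1} = u_n + (h/6)·(k1 + 2k2 + 2k3 + k4).
x=1.000000, u=-0.500000:
  k1 = f(1.000000, -0.500000) = 1.007080
  k2 = f(1.200000, -0.298584) = 0.763598
  k3 = f(1.200000, -0.347280) = 0.790381
  k4 = f(1.400000, -0.183848) = 0.591844
  u ← -0.500000 + (0.4/6)·(k1 + 2k2 + 2k3 + k4) = -0.186208
u(1.4) ≈ -0.1862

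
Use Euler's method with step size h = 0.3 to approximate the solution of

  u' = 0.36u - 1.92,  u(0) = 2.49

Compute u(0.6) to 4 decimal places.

Euler: u_{n+1} = u_n + h·f(t_n, u_n).
t=0.000000, u=2.490000: f=-1.023600 → u ← 2.490000 + 0.3·(-1.023600) = 2.182920
t=0.300000, u=2.182920: f=-1.134149 → u ← 2.182920 + 0.3·(-1.134149) = 1.842675
u(0.6) ≈ 1.8427

1.8427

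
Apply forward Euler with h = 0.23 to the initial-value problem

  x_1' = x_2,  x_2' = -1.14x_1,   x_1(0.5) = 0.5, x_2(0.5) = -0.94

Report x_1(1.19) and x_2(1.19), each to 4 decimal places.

-0.2260, -1.1553

Euler on (x_1,x_2): x_1_{n+1} = x_1_n + h·x_1', x_2_{n+1} = x_2_n + h·x_2'.
0.500000: (0.500000, -0.940000); f=(-0.940000, -0.570000) → (0.283800, -1.071100)
0.730000: (0.283800, -1.071100); f=(-1.071100, -0.323532) → (0.037447, -1.145512)
0.960000: (0.037447, -1.145512); f=(-1.145512, -0.042690) → (-0.226021, -1.155331)
(x_1(1.19), x_2(1.19)) ≈ (-0.2260, -1.1553)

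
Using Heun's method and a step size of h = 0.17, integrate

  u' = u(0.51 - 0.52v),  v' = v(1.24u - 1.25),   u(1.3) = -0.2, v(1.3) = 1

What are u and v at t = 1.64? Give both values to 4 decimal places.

Heun on (u,v): k1 = f(t_n, state_n); k2 = f(t_n + h, state_n + h·k1); state_{n+1} = state_n + (h/2)·(k1 + k2).
1.300000: (-0.200000, 1.000000)
  k1 = (0.002000, -1.498000)
  predictor → (-0.199660, 0.745340)
  k2 = (-0.024443, -1.116205)
  → (-0.201908, 0.777793)
1.470000: (-0.201908, 0.777793)
  k1 = (-0.021311, -1.166973)
  predictor → (-0.205531, 0.579407)
  k2 = (-0.042896, -0.871925)
  → (-0.207365, 0.604486)
(u(1.64), v(1.64)) ≈ (-0.2074, 0.6045)

-0.2074, 0.6045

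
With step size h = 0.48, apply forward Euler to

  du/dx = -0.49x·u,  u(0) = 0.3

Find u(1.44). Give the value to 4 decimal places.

0.2060

Euler: u_{n+1} = u_n + h·f(x_n, u_n).
x=0.000000, u=0.300000: f=0.000000 → u ← 0.300000 + 0.48·0.000000 = 0.300000
x=0.480000, u=0.300000: f=-0.070560 → u ← 0.300000 + 0.48·(-0.070560) = 0.266131
x=0.960000, u=0.266131: f=-0.125188 → u ← 0.266131 + 0.48·(-0.125188) = 0.206041
u(1.44) ≈ 0.2060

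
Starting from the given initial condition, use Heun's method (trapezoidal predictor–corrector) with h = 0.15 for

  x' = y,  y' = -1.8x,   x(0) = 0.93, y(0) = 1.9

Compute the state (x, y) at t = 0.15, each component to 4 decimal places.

Heun on (x,y): k1 = f(t_n, state_n); k2 = f(t_n + h, state_n + h·k1); state_{n+1} = state_n + (h/2)·(k1 + k2).
0.000000: (0.930000, 1.900000)
  k1 = (1.900000, -1.674000)
  predictor → (1.215000, 1.648900)
  k2 = (1.648900, -2.187000)
  → (1.196168, 1.610425)
(x(0.15), y(0.15)) ≈ (1.1962, 1.6104)

1.1962, 1.6104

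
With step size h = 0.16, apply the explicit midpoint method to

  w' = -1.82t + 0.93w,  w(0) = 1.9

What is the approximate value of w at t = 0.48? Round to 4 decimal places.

2.7249

Midpoint: k1 = f(t_n, w_n); k2 = f(t_n + h/2, w_n + (h/2)·k1); w_{n+1} = w_n + h·k2.
t=0.000000, w=1.900000:
  k1 = f(0.000000, 1.900000) = 1.767000
  k2 = f(0.080000, 2.041360) = 1.752865
  w ← 1.900000 + 0.16·1.752865 = 2.180458
t=0.160000, w=2.180458:
  k1 = f(0.160000, 2.180458) = 1.736626
  k2 = f(0.240000, 2.319388) = 1.720231
  w ← 2.180458 + 0.16·1.720231 = 2.455695
t=0.320000, w=2.455695:
  k1 = f(0.320000, 2.455695) = 1.701397
  k2 = f(0.400000, 2.591807) = 1.682381
  w ← 2.455695 + 0.16·1.682381 = 2.724876
w(0.48) ≈ 2.7249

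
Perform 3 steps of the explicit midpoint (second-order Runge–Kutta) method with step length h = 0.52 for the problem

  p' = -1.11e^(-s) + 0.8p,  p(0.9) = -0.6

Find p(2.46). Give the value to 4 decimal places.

-2.8404

Midpoint: k1 = f(s_n, p_n); k2 = f(s_n + h/2, p_n + (h/2)·k1); p_{n+1} = p_n + h·k2.
s=0.900000, p=-0.600000:
  k1 = f(0.900000, -0.600000) = -0.931292
  k2 = f(1.160000, -0.842136) = -1.021678
  p ← -0.600000 + 0.52·(-1.021678) = -1.131273
s=1.420000, p=-1.131273:
  k1 = f(1.420000, -1.131273) = -1.173321
  k2 = f(1.680000, -1.436336) = -1.355944
  p ← -1.131273 + 0.52·(-1.355944) = -1.836364
s=1.940000, p=-1.836364:
  k1 = f(1.940000, -1.836364) = -1.628602
  k2 = f(2.200000, -2.259800) = -1.930832
  p ← -1.836364 + 0.52·(-1.930832) = -2.840396
p(2.46) ≈ -2.8404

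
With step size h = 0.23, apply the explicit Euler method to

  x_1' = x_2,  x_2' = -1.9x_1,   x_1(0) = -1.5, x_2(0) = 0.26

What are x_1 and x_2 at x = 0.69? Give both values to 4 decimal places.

-0.8743, 2.0822

Euler on (x_1,x_2): x_1_{n+1} = x_1_n + h·x_1', x_2_{n+1} = x_2_n + h·x_2'.
0.000000: (-1.500000, 0.260000); f=(0.260000, 2.850000) → (-1.440200, 0.915500)
0.230000: (-1.440200, 0.915500); f=(0.915500, 2.736380) → (-1.229635, 1.544867)
0.460000: (-1.229635, 1.544867); f=(1.544867, 2.336307) → (-0.874315, 2.082218)
(x_1(0.69), x_2(0.69)) ≈ (-0.8743, 2.0822)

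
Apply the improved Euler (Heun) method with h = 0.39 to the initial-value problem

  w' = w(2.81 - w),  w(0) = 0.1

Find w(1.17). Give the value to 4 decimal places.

Heun: k1 = f(x_n, w_n); k2 = f(x_n + h, w_n + h·k1); w_{n+1} = w_n + (h/2)·(k1 + k2).
x=0.000000, w=0.100000:
  k1 = f(0.000000, 0.100000) = 0.271000
  k2 = f(0.390000, 0.205690) = 0.535681
  w ← 0.100000 + (0.39/2)·(0.271000 + 0.535681) = 0.257303
x=0.390000, w=0.257303:
  k1 = f(0.390000, 0.257303) = 0.656816
  k2 = f(0.780000, 0.513461) = 1.179183
  w ← 0.257303 + (0.39/2)·(0.656816 + 1.179183) = 0.615322
x=0.780000, w=0.615322:
  k1 = f(0.780000, 0.615322) = 1.350434
  k2 = f(1.170000, 1.141992) = 1.904852
  w ← 0.615322 + (0.39/2)·(1.350434 + 1.904852) = 1.250103
w(1.17) ≈ 1.2501

1.2501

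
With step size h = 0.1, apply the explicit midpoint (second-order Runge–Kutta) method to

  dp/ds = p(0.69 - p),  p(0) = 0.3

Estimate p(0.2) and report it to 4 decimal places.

0.3236

Midpoint: k1 = f(s_n, p_n); k2 = f(s_n + h/2, p_n + (h/2)·k1); p_{n+1} = p_n + h·k2.
s=0.000000, p=0.300000:
  k1 = f(0.000000, 0.300000) = 0.117000
  k2 = f(0.050000, 0.305850) = 0.117492
  p ← 0.300000 + 0.1·0.117492 = 0.311749
s=0.100000, p=0.311749:
  k1 = f(0.100000, 0.311749) = 0.117919
  k2 = f(0.150000, 0.317645) = 0.118277
  p ← 0.311749 + 0.1·0.118277 = 0.323577
p(0.2) ≈ 0.3236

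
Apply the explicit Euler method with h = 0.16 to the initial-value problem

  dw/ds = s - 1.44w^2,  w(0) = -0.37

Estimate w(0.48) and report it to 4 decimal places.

Euler: w_{n+1} = w_n + h·f(s_n, w_n).
s=0.000000, w=-0.370000: f=-0.197136 → w ← -0.370000 + 0.16·(-0.197136) = -0.401542
s=0.160000, w=-0.401542: f=-0.072180 → w ← -0.401542 + 0.16·(-0.072180) = -0.413090
s=0.320000, w=-0.413090: f=0.074273 → w ← -0.413090 + 0.16·0.074273 = -0.401207
w(0.48) ≈ -0.4012

-0.4012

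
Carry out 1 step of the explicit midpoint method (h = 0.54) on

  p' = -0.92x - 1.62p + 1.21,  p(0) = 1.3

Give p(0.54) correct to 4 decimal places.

0.8937

Midpoint: k1 = f(x_n, p_n); k2 = f(x_n + h/2, p_n + (h/2)·k1); p_{n+1} = p_n + h·k2.
x=0.000000, p=1.300000:
  k1 = f(0.000000, 1.300000) = -0.896000
  k2 = f(0.270000, 1.058080) = -0.752490
  p ← 1.300000 + 0.54·(-0.752490) = 0.893656
p(0.54) ≈ 0.8937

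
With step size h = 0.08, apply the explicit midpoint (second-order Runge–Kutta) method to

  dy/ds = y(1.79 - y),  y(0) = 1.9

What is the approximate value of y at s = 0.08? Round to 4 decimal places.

Midpoint: k1 = f(s_n, y_n); k2 = f(s_n + h/2, y_n + (h/2)·k1); y_{n+1} = y_n + h·k2.
s=0.000000, y=1.900000:
  k1 = f(0.000000, 1.900000) = -0.209000
  k2 = f(0.040000, 1.891640) = -0.192266
  y ← 1.900000 + 0.08·(-0.192266) = 1.884619
y(0.08) ≈ 1.8846

1.8846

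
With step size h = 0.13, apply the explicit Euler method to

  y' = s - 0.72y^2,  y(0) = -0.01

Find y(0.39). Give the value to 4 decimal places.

0.0407

Euler: y_{n+1} = y_n + h·f(s_n, y_n).
s=0.000000, y=-0.010000: f=-0.000072 → y ← -0.010000 + 0.13·(-0.000072) = -0.010009
s=0.130000, y=-0.010009: f=0.129928 → y ← -0.010009 + 0.13·0.129928 = 0.006881
s=0.260000, y=0.006881: f=0.259966 → y ← 0.006881 + 0.13·0.259966 = 0.040677
y(0.39) ≈ 0.0407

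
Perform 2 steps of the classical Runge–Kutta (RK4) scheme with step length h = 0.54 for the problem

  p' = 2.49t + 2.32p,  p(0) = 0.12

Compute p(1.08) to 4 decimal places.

RK4: k1 = f(t_n, p_n); k2 = f(t_n + h/2, p_n + (h/2)·k1); k3 = f(t_n + h/2, p_n + (h/2)·k2); k4 = f(t_n + h, p_n + h·k3); p_{n+1} = p_n + (h/6)·(k1 + 2k2 + 2k3 + k4).
t=0.000000, p=0.120000:
  k1 = f(0.000000, 0.120000) = 0.278400
  k2 = f(0.270000, 0.195168) = 1.125090
  k3 = f(0.270000, 0.423774) = 1.655456
  k4 = f(0.540000, 1.013946) = 3.696956
  p ← 0.120000 + (0.54/6)·(k1 + 2k2 + 2k3 + k4) = 0.978280
t=0.540000, p=0.978280:
  k1 = f(0.540000, 0.978280) = 3.614210
  k2 = f(0.810000, 1.954117) = 6.550452
  k3 = f(0.810000, 2.746902) = 8.389713
  k4 = f(1.080000, 5.508725) = 15.469443
  p ← 0.978280 + (0.54/6)·(k1 + 2k2 + 2k3 + k4) = 5.385039
p(1.08) ≈ 5.3850

5.3850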